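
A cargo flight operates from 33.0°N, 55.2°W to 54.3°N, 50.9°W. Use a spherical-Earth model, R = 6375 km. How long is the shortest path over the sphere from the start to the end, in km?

cos σ = sin φ₁ sin φ₂ + cos φ₁ cos φ₂ cos Δλ
      = sin(33.00°)sin(54.30°) + cos(33.00°)cos(54.30°)cos(4.30°) = 0.9303
σ = 21.516° → d = Rσ = 6375·0.37553 = 2394 km

2394 km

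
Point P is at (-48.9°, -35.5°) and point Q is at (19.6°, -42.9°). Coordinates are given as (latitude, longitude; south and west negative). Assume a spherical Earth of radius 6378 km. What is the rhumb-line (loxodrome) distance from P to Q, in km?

7661 km

Rhumb course C = atan2(Δλ, Δψ) with Δψ = ln[tan(π/4+φ₂/2)/tan(π/4+φ₁/2)] = +1.3301, Δλ = -0.1292 → C = 354.45°
d = R·|Δφ| / |cos C| = 6378·1.19555 / 0.99532 = 7661 km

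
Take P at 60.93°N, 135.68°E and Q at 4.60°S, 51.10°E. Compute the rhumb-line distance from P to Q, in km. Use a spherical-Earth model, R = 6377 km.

10481 km

Δψ = ln[tan(π/4+φ₂/2)/tan(π/4+φ₁/2)] = -1.4303;  Δφ = -1.1437 rad,  Δλ = -1.4762 rad
q = Δφ/Δψ = 0.7997
d = R·√(Δφ² + q²Δλ²) = 6377·1.64364 = 10481 km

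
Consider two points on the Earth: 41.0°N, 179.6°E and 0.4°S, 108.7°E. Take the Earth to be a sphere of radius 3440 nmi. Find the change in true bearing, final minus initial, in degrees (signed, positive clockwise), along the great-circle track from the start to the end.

Initial bearing θ₁ = atan2(sin Δλ cos φ₂, cos φ₁ sin φ₂ − sin φ₁ cos φ₂ cos Δλ) = 256.90°
Final bearing θ₂ = (initial bearing from the destination back to the start) + 180° = 227.31°
Δθ = θ₂ − θ₁ = -29.6°

-29.6°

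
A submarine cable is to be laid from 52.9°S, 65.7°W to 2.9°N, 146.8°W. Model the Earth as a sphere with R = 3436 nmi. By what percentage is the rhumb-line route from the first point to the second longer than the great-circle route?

Great circle: σ = 1.5179 rad → d_gc = Rσ = 5215.6 nmi
Rhumb: Δφ = +0.9739, Δλ = -1.4155, Δψ = +1.1426, q = Δφ/Δψ = 0.8524 → d_rh = R√(Δφ²+q²Δλ²) = 5327.6 nmi
Excess = (5327.6 − 5215.6) / 5215.6 = 112.0 / 5215.6 = 2.147% ≈ 2.1%

2.1%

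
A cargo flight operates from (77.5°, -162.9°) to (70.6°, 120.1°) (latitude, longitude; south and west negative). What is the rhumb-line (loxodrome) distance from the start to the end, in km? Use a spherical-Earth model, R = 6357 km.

Δψ = ln[tan(π/4+φ₂/2)/tan(π/4+φ₁/2)] = -0.4452;  Δφ = -0.1204 rad,  Δλ = -1.3439 rad
q = Δφ/Δψ = 0.2705
d = R·√(Δφ² + q²Δλ²) = 6357·0.38297 = 2435 km

2435 km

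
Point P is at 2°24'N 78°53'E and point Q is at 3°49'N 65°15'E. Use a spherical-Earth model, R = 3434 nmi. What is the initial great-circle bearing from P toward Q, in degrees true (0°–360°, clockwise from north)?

276.3°

N = sin Δλ·cos φ₂ = -0.2352;  D = cos φ₁ sin φ₂ − sin φ₁ cos φ₂ cos Δλ = +0.0259
initial course = atan2(N, D) = 276.28°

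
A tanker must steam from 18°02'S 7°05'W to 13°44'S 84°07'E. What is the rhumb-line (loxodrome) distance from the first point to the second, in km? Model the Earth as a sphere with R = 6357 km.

9741 km

Δψ = ln[tan(π/4+φ₂/2)/tan(π/4+φ₁/2)] = +0.0780;  Δφ = +0.0750 rad,  Δλ = +1.5917 rad
q = Δφ/Δψ = 0.9616
d = R·√(Δφ² + q²Δλ²) = 6357·1.53239 = 9741 km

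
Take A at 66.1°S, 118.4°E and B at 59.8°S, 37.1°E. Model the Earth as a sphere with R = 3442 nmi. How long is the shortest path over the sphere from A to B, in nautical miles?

2092 nmi

Haversine: a = sin²(Δφ/2)+cos φ₁ cos φ₂ sin²(Δλ/2) = 0.08950;  σ = 2·atan2(√a,√(1−a))
σ = 34.816° → d = Rσ = 3442·0.60765 = 2092 nmi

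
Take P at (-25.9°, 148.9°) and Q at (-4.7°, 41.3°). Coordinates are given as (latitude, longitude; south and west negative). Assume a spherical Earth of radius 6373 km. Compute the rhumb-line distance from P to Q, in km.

Rhumb course C = atan2(Δλ, Δψ) with Δψ = ln[tan(π/4+φ₂/2)/tan(π/4+φ₁/2)] = +0.3861, Δλ = -1.8780 → C = 281.62°
d = R·|Δφ| / |cos C| = 6373·0.37001 / 0.20141 = 11708 km

11708 km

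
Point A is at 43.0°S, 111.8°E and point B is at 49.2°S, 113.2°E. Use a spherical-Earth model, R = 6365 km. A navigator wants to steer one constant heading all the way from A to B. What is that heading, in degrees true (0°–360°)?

Meridional parts: M(φ₁)=-0.8328, M(φ₂)=-0.9891 → ΔM = -0.1563;  Δλ = +0.0244 rad
tan C = Δλ / ΔM = -0.1563 → C = 171.11°

171.1°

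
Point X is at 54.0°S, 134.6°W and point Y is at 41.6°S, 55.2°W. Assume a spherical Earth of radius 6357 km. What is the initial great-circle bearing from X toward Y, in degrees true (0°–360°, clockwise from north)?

110.8°

N = sin Δλ·cos φ₂ = +0.7350;  D = cos φ₁ sin φ₂ − sin φ₁ cos φ₂ cos Δλ = -0.2790
initial course = atan2(N, D) = 110.78°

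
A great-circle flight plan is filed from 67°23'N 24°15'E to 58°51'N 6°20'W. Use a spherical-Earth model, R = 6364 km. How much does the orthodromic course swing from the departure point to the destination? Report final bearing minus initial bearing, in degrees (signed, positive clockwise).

-27.5°

At departure: θ₁ = atan2(sin Δλ cos φ₂, cos φ₁ sin φ₂ − sin φ₁ cos φ₂ cos Δλ) = 252.70°
At arrival: θ₂ = atan2(sin Δλ cos φ₁, −cos φ₂ sin φ₁ + sin φ₂ cos φ₁ cos Δλ) = 225.22°
Δθ = θ₂ − θ₁ = -27.5°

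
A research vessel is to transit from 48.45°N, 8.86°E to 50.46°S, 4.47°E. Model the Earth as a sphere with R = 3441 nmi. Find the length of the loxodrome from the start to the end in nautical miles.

Rhumb course C = atan2(Δλ, Δψ) with Δψ = ln[tan(π/4+φ₂/2)/tan(π/4+φ₁/2)] = -1.9925, Δλ = -0.0766 → C = 182.20°
d = R·|Δφ| / |cos C| = 3441·1.72631 / 0.99926 = 5945 nmi

5945 nmi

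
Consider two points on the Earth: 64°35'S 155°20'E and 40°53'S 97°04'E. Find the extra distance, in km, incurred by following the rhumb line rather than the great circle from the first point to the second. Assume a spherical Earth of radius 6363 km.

131 km

Great circle: cos σ = sin φ₁ sin φ₂ + cos φ₁ cos φ₂ cos Δλ,  σ = 0.7046 rad → d_gc = 4483.6 km
Rhumb line: Δψ = +0.7062, q = Δφ/Δψ = 0.5857, d_rh = R√(Δφ²+q²Δλ²) = 4614.4 km
Excess = 4614.4 − 4483.6 = 130.8 ≈ 131 km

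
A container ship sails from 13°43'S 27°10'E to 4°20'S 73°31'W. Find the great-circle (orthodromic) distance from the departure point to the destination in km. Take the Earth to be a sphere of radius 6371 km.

11042 km

Haversine: a = sin²(Δφ/2)+cos φ₁ cos φ₂ sin²(Δλ/2) = 0.58083;  σ = 2·atan2(√a,√(1−a))
σ = 99.303° → d = Rσ = 6371·1.73317 = 11042 km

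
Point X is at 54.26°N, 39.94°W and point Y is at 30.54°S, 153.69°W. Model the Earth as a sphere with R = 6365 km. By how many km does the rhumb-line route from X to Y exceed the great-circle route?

Great circle: cos σ = sin φ₁ sin φ₂ + cos φ₁ cos φ₂ cos Δλ,  σ = 2.2333 rad → d_gc = 14214.7 km
Rhumb line: Δψ = -1.6921, q = Δφ/Δψ = 0.8747, d_rh = R√(Δφ²+q²Δλ²) = 14522.6 km
Excess = 14522.6 − 14214.7 = 307.9 ≈ 308 km

308 km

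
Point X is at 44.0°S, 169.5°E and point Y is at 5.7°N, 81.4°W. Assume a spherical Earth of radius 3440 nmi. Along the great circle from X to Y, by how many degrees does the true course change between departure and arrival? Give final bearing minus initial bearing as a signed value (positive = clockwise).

At departure: θ₁ = atan2(sin Δλ cos φ₂, cos φ₁ sin φ₂ − sin φ₁ cos φ₂ cos Δλ) = 99.35°
At arrival: θ₂ = atan2(sin Δλ cos φ₁, −cos φ₂ sin φ₁ + sin φ₂ cos φ₁ cos Δλ) = 45.51°
Δθ = θ₂ − θ₁ = -53.8°

-53.8°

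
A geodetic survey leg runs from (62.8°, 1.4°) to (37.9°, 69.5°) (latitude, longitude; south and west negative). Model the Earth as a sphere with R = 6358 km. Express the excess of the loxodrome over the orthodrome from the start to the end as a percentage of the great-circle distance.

3.8%

Great circle: σ = 0.8218 rad → d_gc = Rσ = 5225.1 km
Rhumb: Δφ = -0.4346, Δλ = +1.1886, Δψ = -0.7034, q = Δφ/Δψ = 0.6179 → d_rh = R√(Δφ²+q²Δλ²) = 5425.6 km
Excess = (5425.6 − 5225.1) / 5225.1 = 200.5 / 5225.1 = 3.84% ≈ 3.8%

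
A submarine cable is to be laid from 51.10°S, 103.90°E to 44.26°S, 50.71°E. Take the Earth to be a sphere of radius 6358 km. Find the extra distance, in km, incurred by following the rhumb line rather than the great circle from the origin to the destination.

Great circle: cos σ = sin φ₁ sin φ₂ + cos φ₁ cos φ₂ cos Δλ,  σ = 0.6222 rad → d_gc = 3955.8 km
Rhumb line: Δψ = +0.1777, q = Δφ/Δψ = 0.6719, d_rh = R√(Δφ²+q²Δλ²) = 4037.8 km
Excess = 4037.8 − 3955.8 = 82.0 ≈ 82 km

82 km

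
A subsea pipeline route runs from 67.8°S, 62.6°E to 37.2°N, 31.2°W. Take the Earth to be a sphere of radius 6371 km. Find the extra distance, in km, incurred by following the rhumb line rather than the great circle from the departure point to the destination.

324 km

Great circle: cos σ = sin φ₁ sin φ₂ + cos φ₁ cos φ₂ cos Δλ,  σ = 2.1892 rad → d_gc = 13947.3 km
Rhumb line: Δψ = +2.3290, q = Δφ/Δψ = 0.7869, d_rh = R√(Δφ²+q²Δλ²) = 14271.3 km
Excess = 14271.3 − 13947.3 = 324.0 ≈ 324 km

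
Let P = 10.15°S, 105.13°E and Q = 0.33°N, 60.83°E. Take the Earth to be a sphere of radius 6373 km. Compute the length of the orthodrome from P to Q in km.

cos σ = sin φ₁ sin φ₂ + cos φ₁ cos φ₂ cos Δλ
      = sin(-10.15°)sin(0.33°) + cos(-10.15°)cos(0.33°)cos(-44.30°) = 0.7035
σ = 45.294° → d = Rσ = 6373·0.79053 = 5038 km

5038 km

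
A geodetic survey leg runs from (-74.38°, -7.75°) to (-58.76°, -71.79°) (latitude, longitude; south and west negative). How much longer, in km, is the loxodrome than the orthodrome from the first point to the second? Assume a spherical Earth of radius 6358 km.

Great circle: cos σ = sin φ₁ sin φ₂ + cos φ₁ cos φ₂ cos Δλ,  σ = 0.4853 rad → d_gc = 3085.3 km
Rhumb line: Δψ = +0.7121, q = Δφ/Δψ = 0.3828, d_rh = R√(Δφ²+q²Δλ²) = 3225.7 km
Excess = 3225.7 − 3085.3 = 140.4 ≈ 140 km

140 km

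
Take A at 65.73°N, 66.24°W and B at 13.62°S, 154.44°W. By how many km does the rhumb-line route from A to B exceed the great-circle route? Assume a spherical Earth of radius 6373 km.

370 km

Great circle: cos σ = sin φ₁ sin φ₂ + cos φ₁ cos φ₂ cos Δλ,  σ = 1.7743 rad → d_gc = 11307.7 km
Rhumb line: Δψ = -1.7770, q = Δφ/Δψ = 0.7794, d_rh = R√(Δφ²+q²Δλ²) = 11677.3 km
Excess = 11677.3 − 11307.7 = 369.6 ≈ 370 km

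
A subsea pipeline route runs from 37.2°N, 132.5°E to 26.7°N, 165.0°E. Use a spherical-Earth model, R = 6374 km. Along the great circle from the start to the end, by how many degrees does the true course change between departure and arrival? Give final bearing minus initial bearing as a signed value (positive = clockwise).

+17.6°

At departure: θ₁ = atan2(sin Δλ cos φ₂, cos φ₁ sin φ₂ − sin φ₁ cos φ₂ cos Δλ) = 101.50°
At arrival: θ₂ = atan2(sin Δλ cos φ₁, −cos φ₂ sin φ₁ + sin φ₂ cos φ₁ cos Δλ) = 119.11°
Δθ = θ₂ − θ₁ = +17.6°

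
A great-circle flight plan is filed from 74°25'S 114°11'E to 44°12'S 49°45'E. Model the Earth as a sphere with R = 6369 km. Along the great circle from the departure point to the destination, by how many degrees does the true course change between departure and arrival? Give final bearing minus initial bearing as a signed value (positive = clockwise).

+58.6°

Initial bearing θ₁ = atan2(sin Δλ cos φ₂, cos φ₁ sin φ₂ − sin φ₁ cos φ₂ cos Δλ) = 279.72°
Final bearing θ₂ = (initial bearing from the destination back to the start) + 180° = 338.32°
Δθ = θ₂ − θ₁ = +58.6°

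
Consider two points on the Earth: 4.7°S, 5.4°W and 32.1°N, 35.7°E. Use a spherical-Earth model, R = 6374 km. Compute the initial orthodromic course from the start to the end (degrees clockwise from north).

43.7°

N = sin Δλ·cos φ₂ = +0.5569;  D = cos φ₁ sin φ₂ − sin φ₁ cos φ₂ cos Δλ = +0.5819
initial course = atan2(N, D) = 43.74°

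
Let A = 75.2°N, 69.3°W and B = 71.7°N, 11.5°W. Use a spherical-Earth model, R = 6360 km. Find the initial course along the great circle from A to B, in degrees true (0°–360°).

73.1°

N = sin Δλ·cos φ₂ = +0.2657;  D = cos φ₁ sin φ₂ − sin φ₁ cos φ₂ cos Δλ = +0.0808
initial course = atan2(N, D) = 73.09°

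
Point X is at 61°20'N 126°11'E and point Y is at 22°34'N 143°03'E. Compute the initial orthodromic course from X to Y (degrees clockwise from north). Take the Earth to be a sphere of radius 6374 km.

155.6°

N = sin Δλ·cos φ₂ = +0.2679;  D = cos φ₁ sin φ₂ − sin φ₁ cos φ₂ cos Δλ = -0.5913
initial course = atan2(N, D) = 155.62°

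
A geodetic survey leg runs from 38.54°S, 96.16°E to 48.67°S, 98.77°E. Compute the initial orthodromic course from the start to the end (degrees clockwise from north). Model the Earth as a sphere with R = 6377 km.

170.3°

θ = atan2( sin Δλ·cos φ₂ ,  cos φ₁ sin φ₂ − sin φ₁ cos φ₂ cos Δλ )
  = atan2(+0.0301, -0.1763) = 170.32°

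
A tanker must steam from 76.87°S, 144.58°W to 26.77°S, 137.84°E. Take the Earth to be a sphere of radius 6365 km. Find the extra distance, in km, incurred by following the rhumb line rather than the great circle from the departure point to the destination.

Great circle: cos σ = sin φ₁ sin φ₂ + cos φ₁ cos φ₂ cos Δλ,  σ = 1.0676 rad → d_gc = 6795.1 km
Rhumb line: Δψ = +1.6769, q = Δφ/Δψ = 0.5215, d_rh = R√(Δφ²+q²Δλ²) = 7153.5 km
Excess = 7153.5 − 6795.1 = 358.4 ≈ 358 km

358 km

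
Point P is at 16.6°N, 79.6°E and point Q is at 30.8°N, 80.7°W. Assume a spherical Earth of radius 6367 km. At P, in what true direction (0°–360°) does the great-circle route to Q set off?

θ = atan2( sin Δλ·cos φ₂ ,  cos φ₁ sin φ₂ − sin φ₁ cos φ₂ cos Δλ )
  = atan2(-0.2896, +0.7217) = 338.14°

338.1°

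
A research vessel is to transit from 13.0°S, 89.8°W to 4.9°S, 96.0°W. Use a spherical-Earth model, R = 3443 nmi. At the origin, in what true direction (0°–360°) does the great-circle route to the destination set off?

N = sin Δλ·cos φ₂ = -0.1076;  D = cos φ₁ sin φ₂ − sin φ₁ cos φ₂ cos Δλ = +0.1396
initial course = atan2(N, D) = 322.37°

322.4°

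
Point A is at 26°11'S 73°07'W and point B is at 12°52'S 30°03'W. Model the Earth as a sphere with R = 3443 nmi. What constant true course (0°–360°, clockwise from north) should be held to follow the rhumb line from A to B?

71.8°

Δψ = ln[tan(π/4+φ₂/2)/tan(π/4+φ₁/2)] = +0.2473
Δλ = +0.7517 rad (taken the short way round)
course = atan2(Δλ, Δψ) = 71.79°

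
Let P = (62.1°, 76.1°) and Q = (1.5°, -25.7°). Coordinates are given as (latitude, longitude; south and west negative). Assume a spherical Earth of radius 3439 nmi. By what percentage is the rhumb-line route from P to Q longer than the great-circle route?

5.6%

Great circle: σ = 1.6434 rad → d_gc = Rσ = 5651.6 nmi
Rhumb: Δφ = -1.0577, Δλ = -1.7767, Δψ = -1.3665, q = Δφ/Δψ = 0.7740 → d_rh = R√(Δφ²+q²Δλ²) = 5966.2 nmi
Excess = (5966.2 − 5651.6) / 5651.6 = 314.6 / 5651.6 = 5.57% ≈ 5.6%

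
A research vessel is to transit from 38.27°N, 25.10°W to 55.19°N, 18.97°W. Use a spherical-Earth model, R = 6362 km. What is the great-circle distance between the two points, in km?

1934 km

Haversine: a = sin²(Δφ/2)+cos φ₁ cos φ₂ sin²(Δλ/2) = 0.02293;  σ = 2·atan2(√a,√(1−a))
σ = 17.417° → d = Rσ = 6362·0.30399 = 1934 km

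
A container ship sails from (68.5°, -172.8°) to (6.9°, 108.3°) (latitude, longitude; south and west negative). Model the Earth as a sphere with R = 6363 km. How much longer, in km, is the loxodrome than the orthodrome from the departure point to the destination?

Great circle: cos σ = sin φ₁ sin φ₂ + cos φ₁ cos φ₂ cos Δλ,  σ = 1.3880 rad → d_gc = 8831.5 km
Rhumb line: Δψ = -1.5408, q = Δφ/Δψ = 0.6978, d_rh = R√(Δφ²+q²Δλ²) = 9175.1 km
Excess = 9175.1 − 8831.5 = 343.6 ≈ 344 km

344 km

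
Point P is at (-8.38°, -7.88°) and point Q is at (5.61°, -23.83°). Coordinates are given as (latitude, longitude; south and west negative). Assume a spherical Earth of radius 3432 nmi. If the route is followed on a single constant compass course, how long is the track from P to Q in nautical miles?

Rhumb course C = atan2(Δλ, Δψ) with Δψ = ln[tan(π/4+φ₂/2)/tan(π/4+φ₁/2)] = +0.2449, Δλ = -0.2784 → C = 311.33°
d = R·|Δφ| / |cos C| = 3432·0.24417 / 0.66044 = 1269 nmi

1269 nmi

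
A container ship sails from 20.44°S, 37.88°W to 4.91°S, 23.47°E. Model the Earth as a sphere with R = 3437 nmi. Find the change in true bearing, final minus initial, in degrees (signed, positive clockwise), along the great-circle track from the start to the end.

-15.0°

Initial bearing θ₁ = atan2(sin Δλ cos φ₂, cos φ₁ sin φ₂ − sin φ₁ cos φ₂ cos Δλ) = 84.34°
Final bearing θ₂ = (initial bearing from the destination back to the start) + 180° = 69.38°
Δθ = θ₂ − θ₁ = -15.0°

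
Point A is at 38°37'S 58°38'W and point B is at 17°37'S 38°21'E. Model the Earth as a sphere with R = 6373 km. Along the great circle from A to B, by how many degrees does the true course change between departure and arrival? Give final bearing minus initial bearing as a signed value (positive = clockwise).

-56.9°

Initial bearing θ₁ = atan2(sin Δλ cos φ₂, cos φ₁ sin φ₂ − sin φ₁ cos φ₂ cos Δλ) = 108.08°
Final bearing θ₂ = (initial bearing from the destination back to the start) + 180° = 51.20°
Δθ = θ₂ − θ₁ = -56.9°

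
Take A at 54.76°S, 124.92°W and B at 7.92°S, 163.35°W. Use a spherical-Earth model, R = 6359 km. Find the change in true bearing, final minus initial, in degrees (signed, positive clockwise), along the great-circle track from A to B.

At departure: θ₁ = atan2(sin Δλ cos φ₂, cos φ₁ sin φ₂ − sin φ₁ cos φ₂ cos Δλ) = 311.99°
At arrival: θ₂ = atan2(sin Δλ cos φ₁, −cos φ₂ sin φ₁ + sin φ₂ cos φ₁ cos Δλ) = 334.34°
Δθ = θ₂ − θ₁ = +22.3°

+22.3°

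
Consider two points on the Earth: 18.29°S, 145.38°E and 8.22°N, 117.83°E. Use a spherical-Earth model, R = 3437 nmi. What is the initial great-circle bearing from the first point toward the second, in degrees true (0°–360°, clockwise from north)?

311.9°

θ = atan2( sin Δλ·cos φ₂ ,  cos φ₁ sin φ₂ − sin φ₁ cos φ₂ cos Δλ )
  = atan2(-0.4578, +0.4111) = 311.93°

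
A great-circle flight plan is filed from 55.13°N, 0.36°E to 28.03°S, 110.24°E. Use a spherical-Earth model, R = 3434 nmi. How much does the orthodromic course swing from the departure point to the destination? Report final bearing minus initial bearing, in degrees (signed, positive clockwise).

+48.1°

At departure: θ₁ = atan2(sin Δλ cos φ₂, cos φ₁ sin φ₂ − sin φ₁ cos φ₂ cos Δλ) = 91.55°
At arrival: θ₂ = atan2(sin Δλ cos φ₁, −cos φ₂ sin φ₁ + sin φ₂ cos φ₁ cos Δλ) = 139.65°
Δθ = θ₂ − θ₁ = +48.1°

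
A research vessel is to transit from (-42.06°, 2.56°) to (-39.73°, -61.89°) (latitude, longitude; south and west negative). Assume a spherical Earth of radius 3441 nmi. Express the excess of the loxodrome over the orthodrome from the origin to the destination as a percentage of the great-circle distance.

2.5%

Great circle: σ = 0.8306 rad → d_gc = Rσ = 2858.0 nmi
Rhumb: Δφ = +0.0407, Δλ = -1.1249, Δψ = +0.0538, q = Δφ/Δψ = 0.7558 → d_rh = R√(Δφ²+q²Δλ²) = 2928.7 nmi
Excess = (2928.7 − 2858.0) / 2858.0 = 70.7 / 2858.0 = 2.47% ≈ 2.5%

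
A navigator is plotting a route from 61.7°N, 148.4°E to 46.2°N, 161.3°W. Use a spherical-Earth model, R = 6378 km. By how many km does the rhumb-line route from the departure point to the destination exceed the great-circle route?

79 km

Great circle: cos σ = sin φ₁ sin φ₂ + cos φ₁ cos φ₂ cos Δλ,  σ = 0.5641 rad → d_gc = 3597.5 km
Rhumb line: Δψ = -0.4666, q = Δφ/Δψ = 0.5798, d_rh = R√(Δφ²+q²Δλ²) = 3676.5 km
Excess = 3676.5 − 3597.5 = 79.0 ≈ 79 km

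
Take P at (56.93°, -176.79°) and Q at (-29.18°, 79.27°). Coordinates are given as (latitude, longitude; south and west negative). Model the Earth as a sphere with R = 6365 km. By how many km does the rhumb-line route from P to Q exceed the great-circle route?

Great circle: cos σ = sin φ₁ sin φ₂ + cos φ₁ cos φ₂ cos Δλ,  σ = 2.1216 rad → d_gc = 13503.8 km
Rhumb line: Δψ = -1.7473, q = Δφ/Δψ = 0.8601, d_rh = R√(Δφ²+q²Δλ²) = 13789.4 km
Excess = 13789.4 − 13503.8 = 285.6 ≈ 286 km

286 km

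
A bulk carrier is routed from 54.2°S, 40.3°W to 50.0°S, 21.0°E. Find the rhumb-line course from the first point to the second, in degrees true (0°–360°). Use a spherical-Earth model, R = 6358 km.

Δψ = ln[tan(π/4+φ₂/2)/tan(π/4+φ₁/2)] = +0.1194
Δλ = +1.0699 rad (taken the short way round)
course = atan2(Δλ, Δψ) = 83.63°

83.6°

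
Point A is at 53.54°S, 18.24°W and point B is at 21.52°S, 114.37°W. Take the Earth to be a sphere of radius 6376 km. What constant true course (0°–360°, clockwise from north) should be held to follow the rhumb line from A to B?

293.4°

Δψ = ln[tan(π/4+φ₂/2)/tan(π/4+φ₁/2)] = +0.7258
Δλ = -1.6778 rad (taken the short way round)
course = atan2(Δλ, Δψ) = 293.39°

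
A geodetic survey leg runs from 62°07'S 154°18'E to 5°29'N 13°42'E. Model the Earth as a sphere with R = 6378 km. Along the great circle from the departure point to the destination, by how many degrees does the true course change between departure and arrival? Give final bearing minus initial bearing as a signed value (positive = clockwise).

+115.8°

Initial bearing θ₁ = atan2(sin Δλ cos φ₂, cos φ₁ sin φ₂ − sin φ₁ cos φ₂ cos Δλ) = 224.85°
Final bearing θ₂ = (initial bearing from the destination back to the start) + 180° = 340.65°
Δθ = θ₂ − θ₁ = +115.8°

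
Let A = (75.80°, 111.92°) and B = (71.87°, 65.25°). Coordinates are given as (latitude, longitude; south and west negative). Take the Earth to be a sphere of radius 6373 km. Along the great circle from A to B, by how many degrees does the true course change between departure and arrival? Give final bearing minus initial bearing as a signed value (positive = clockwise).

At departure: θ₁ = atan2(sin Δλ cos φ₂, cos φ₁ sin φ₂ − sin φ₁ cos φ₂ cos Δλ) = 276.58°
At arrival: θ₂ = atan2(sin Δλ cos φ₁, −cos φ₂ sin φ₁ + sin φ₂ cos φ₁ cos Δλ) = 231.55°
Δθ = θ₂ − θ₁ = -45.0°

-45.0°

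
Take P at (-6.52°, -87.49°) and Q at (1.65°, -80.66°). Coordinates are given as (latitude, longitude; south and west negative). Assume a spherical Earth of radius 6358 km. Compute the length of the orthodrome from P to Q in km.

1181 km

Haversine: a = sin²(Δφ/2)+cos φ₁ cos φ₂ sin²(Δλ/2) = 0.00860;  σ = 2·atan2(√a,√(1−a))
σ = 10.641° → d = Rσ = 6358·0.18572 = 1181 km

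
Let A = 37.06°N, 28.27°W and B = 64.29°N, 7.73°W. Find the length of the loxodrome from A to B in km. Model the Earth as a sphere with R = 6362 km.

3327 km

Δψ = ln[tan(π/4+φ₂/2)/tan(π/4+φ₁/2)] = +0.7802;  Δφ = +0.4753 rad,  Δλ = +0.3585 rad
q = Δφ/Δψ = 0.6091
d = R·√(Δφ² + q²Δλ²) = 6362·0.52302 = 3327 km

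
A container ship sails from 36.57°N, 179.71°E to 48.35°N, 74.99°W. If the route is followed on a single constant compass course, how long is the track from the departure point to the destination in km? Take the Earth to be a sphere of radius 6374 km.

8701 km

Rhumb course C = atan2(Δλ, Δψ) with Δψ = ln[tan(π/4+φ₂/2)/tan(π/4+φ₁/2)] = +0.2800, Δλ = +1.8378 → C = 81.34°
d = R·|Δφ| / |cos C| = 6374·0.20560 / 0.15062 = 8701 km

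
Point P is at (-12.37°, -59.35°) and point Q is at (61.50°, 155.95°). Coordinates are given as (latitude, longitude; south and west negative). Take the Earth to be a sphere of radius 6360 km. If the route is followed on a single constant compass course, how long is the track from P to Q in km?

Δψ = ln[tan(π/4+φ₂/2)/tan(π/4+φ₁/2)] = +1.5881;  Δφ = +1.2893 rad,  Δλ = -2.5255 rad
q = Δφ/Δψ = 0.8118
d = R·√(Δφ² + q²Δλ²) = 6360·2.42191 = 15403 km

15403 km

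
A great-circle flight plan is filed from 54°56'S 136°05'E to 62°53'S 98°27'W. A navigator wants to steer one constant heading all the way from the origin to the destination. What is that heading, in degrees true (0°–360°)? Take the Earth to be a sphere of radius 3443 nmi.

Meridional parts: M(φ₁)=-1.1522, M(φ₂)=-1.4223 → ΔM = -0.2701;  Δλ = +2.1898 rad
tan C = Δλ / ΔM = -8.1073 → C = 97.03°

97.0°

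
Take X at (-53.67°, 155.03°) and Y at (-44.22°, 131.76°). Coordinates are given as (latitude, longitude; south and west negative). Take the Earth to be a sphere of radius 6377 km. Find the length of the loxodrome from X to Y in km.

Rhumb course C = atan2(Δλ, Δψ) with Δψ = ln[tan(π/4+φ₂/2)/tan(π/4+φ₁/2)] = +0.2522, Δλ = -0.4061 → C = 301.84°
d = R·|Δφ| / |cos C| = 6377·0.16493 / 0.52749 = 1994 km

1994 km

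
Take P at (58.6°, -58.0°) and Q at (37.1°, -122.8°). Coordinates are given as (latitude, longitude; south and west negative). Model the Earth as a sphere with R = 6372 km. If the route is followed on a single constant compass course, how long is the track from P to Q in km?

Rhumb course C = atan2(Δλ, Δψ) with Δψ = ln[tan(π/4+φ₂/2)/tan(π/4+φ₁/2)] = -0.5709, Δλ = -1.1310 → C = 243.22°
d = R·|Δφ| / |cos C| = 6372·0.37525 / 0.45064 = 5306 km

5306 km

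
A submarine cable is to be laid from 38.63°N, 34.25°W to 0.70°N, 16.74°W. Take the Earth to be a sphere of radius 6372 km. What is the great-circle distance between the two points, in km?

Haversine: a = sin²(Δφ/2)+cos φ₁ cos φ₂ sin²(Δλ/2) = 0.12372;  σ = 2·atan2(√a,√(1−a))
σ = 41.187° → d = Rσ = 6372·0.71884 = 4580 km

4580 km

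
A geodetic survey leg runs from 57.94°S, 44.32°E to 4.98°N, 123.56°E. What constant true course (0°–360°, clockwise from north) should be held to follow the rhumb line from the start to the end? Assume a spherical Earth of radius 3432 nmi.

Meridional parts: M(φ₁)=-1.2472, M(φ₂)=+0.0870 → ΔM = +1.3342;  Δλ = +1.3830 rad
tan C = Δλ / ΔM = +1.0366 → C = 46.03°

46.0°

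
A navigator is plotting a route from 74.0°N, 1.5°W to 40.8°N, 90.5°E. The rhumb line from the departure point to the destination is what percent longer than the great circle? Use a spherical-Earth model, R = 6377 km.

8.5%

Great circle: σ = 0.9010 rad → d_gc = Rσ = 5745.7 km
Rhumb: Δφ = -0.5794, Δλ = +1.6057, Δψ = -1.1810, q = Δφ/Δψ = 0.4906 → d_rh = R√(Δφ²+q²Δλ²) = 6236.5 km
Excess = (6236.5 − 5745.7) / 5745.7 = 490.8 / 5745.7 = 8.54% ≈ 8.5%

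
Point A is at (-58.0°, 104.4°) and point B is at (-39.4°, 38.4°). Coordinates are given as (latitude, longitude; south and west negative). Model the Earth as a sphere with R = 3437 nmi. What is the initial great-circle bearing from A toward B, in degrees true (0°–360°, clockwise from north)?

264.4°

θ = atan2( sin Δλ·cos φ₂ ,  cos φ₁ sin φ₂ − sin φ₁ cos φ₂ cos Δλ )
  = atan2(-0.7059, -0.0698) = 264.35°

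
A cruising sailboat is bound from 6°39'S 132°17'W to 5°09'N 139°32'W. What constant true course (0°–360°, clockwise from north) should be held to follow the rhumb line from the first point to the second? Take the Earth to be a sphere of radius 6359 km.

Meridional parts: M(φ₁)=-0.1163, M(φ₂)=+0.0900 → ΔM = +0.2063;  Δλ = -0.1265 rad
tan C = Δλ / ΔM = -0.6133 → C = 328.48°

328.5°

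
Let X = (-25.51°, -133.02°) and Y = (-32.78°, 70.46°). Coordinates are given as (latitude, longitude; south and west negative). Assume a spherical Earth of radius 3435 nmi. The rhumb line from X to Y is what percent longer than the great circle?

Great circle: σ = 2.0519 rad → d_gc = Rσ = 7048.4 nmi
Rhumb: Δφ = -0.1269, Δλ = -2.7318, Δψ = -0.1454, q = Δφ/Δψ = 0.8724 → d_rh = R√(Δφ²+q²Δλ²) = 8198.3 nmi
Excess = (8198.3 − 7048.4) / 7048.4 = 1149.9 / 7048.4 = 16.31% ≈ 16.3%

16.3%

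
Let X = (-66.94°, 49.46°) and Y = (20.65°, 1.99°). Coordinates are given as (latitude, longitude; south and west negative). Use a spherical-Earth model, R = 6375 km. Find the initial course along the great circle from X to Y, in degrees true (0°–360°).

N = sin Δλ·cos φ₂ = -0.6896;  D = cos φ₁ sin φ₂ − sin φ₁ cos φ₂ cos Δλ = +0.7201
initial course = atan2(N, D) = 316.24°

316.2°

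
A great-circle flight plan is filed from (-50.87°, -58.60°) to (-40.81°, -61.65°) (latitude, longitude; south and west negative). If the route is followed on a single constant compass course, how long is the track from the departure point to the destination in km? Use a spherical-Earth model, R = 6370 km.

1143 km

Rhumb course C = atan2(Δλ, Δψ) with Δψ = ln[tan(π/4+φ₂/2)/tan(π/4+φ₁/2)] = +0.2530, Δλ = -0.0532 → C = 348.12°
d = R·|Δφ| / |cos C| = 6370·0.17558 / 0.97858 = 1143 km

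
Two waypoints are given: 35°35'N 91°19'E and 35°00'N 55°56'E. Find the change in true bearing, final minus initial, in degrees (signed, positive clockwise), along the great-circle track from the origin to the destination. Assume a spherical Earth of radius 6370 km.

-20.9°

Initial bearing θ₁ = atan2(sin Δλ cos φ₂, cos φ₁ sin φ₂ − sin φ₁ cos φ₂ cos Δλ) = 279.32°
Final bearing θ₂ = (initial bearing from the destination back to the start) + 180° = 258.44°
Δθ = θ₂ − θ₁ = -20.9°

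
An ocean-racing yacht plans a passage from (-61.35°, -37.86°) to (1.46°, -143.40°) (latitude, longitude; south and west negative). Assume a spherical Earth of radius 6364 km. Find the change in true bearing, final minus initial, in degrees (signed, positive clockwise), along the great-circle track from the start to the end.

+75.2°

At departure: θ₁ = atan2(sin Δλ cos φ₂, cos φ₁ sin φ₂ − sin φ₁ cos φ₂ cos Δλ) = 256.97°
At arrival: θ₂ = atan2(sin Δλ cos φ₁, −cos φ₂ sin φ₁ + sin φ₂ cos φ₁ cos Δλ) = 332.14°
Δθ = θ₂ − θ₁ = +75.2°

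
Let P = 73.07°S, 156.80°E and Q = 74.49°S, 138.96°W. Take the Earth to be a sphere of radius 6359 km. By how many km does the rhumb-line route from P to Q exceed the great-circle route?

Great circle: cos σ = sin φ₁ sin φ₂ + cos φ₁ cos φ₂ cos Δλ,  σ = 0.2989 rad → d_gc = 1900.6 km
Rhumb line: Δψ = -0.0888, q = Δφ/Δψ = 0.2792, d_rh = R√(Δφ²+q²Δλ²) = 1996.5 km
Excess = 1996.5 − 1900.6 = 95.9 ≈ 96 km

96 km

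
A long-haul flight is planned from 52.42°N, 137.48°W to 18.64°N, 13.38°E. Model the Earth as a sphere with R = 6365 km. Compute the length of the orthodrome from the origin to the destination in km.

11616 km

cos σ = sin φ₁ sin φ₂ + cos φ₁ cos φ₂ cos Δλ
      = sin(52.42°)sin(18.64°) + cos(52.42°)cos(18.64°)cos(150.86°) = -0.2514
σ = 104.563° → d = Rσ = 6365·1.82496 = 11616 km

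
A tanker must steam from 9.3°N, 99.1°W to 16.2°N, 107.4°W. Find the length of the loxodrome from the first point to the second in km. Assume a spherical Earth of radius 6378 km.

Rhumb course C = atan2(Δλ, Δψ) with Δψ = ln[tan(π/4+φ₂/2)/tan(π/4+φ₁/2)] = +0.1236, Δλ = -0.1449 → C = 310.46°
d = R·|Δφ| / |cos C| = 6378·0.12043 / 0.64893 = 1184 km

1184 km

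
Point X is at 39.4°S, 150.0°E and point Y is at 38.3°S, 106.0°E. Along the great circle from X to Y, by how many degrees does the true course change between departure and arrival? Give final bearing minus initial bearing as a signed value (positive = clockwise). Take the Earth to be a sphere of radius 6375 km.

Initial bearing θ₁ = atan2(sin Δλ cos φ₂, cos φ₁ sin φ₂ − sin φ₁ cos φ₂ cos Δλ) = 257.53°
Final bearing θ₂ = (initial bearing from the destination back to the start) + 180° = 285.97°
Δθ = θ₂ − θ₁ = +28.4°

+28.4°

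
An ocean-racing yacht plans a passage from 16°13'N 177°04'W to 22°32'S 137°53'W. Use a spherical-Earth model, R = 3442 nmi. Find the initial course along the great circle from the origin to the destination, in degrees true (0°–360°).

134.2°

N = sin Δλ·cos φ₂ = +0.5836;  D = cos φ₁ sin φ₂ − sin φ₁ cos φ₂ cos Δλ = -0.5679
initial course = atan2(N, D) = 134.22°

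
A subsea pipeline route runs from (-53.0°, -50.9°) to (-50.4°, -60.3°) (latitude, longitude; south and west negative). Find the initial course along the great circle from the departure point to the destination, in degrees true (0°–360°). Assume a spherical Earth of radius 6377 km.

290.3°

N = sin Δλ·cos φ₂ = -0.1041;  D = cos φ₁ sin φ₂ − sin φ₁ cos φ₂ cos Δλ = +0.0385
initial course = atan2(N, D) = 290.31°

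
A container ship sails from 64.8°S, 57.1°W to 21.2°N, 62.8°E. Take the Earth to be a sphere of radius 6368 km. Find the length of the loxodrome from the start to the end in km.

14315 km

Rhumb course C = atan2(Δλ, Δψ) with Δψ = ln[tan(π/4+φ₂/2)/tan(π/4+φ₁/2)] = +1.8770, Δλ = +2.0926 → C = 48.11°
d = R·|Δφ| / |cos C| = 6368·1.50098 / 0.66770 = 14315 km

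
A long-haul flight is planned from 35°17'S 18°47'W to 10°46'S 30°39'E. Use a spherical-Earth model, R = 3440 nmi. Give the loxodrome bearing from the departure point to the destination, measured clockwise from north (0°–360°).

Meridional parts: M(φ₁)=-0.6589, M(φ₂)=-0.1890 → ΔM = +0.4699;  Δλ = +0.8628 rad
tan C = Δλ / ΔM = +1.8363 → C = 61.43°

61.4°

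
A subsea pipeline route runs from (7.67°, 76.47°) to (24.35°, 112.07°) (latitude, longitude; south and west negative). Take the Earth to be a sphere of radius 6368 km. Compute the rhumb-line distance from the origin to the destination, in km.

Δψ = ln[tan(π/4+φ₂/2)/tan(π/4+φ₁/2)] = +0.3041;  Δφ = +0.2911 rad,  Δλ = +0.6213 rad
q = Δφ/Δψ = 0.9572
d = R·√(Δφ² + q²Δλ²) = 6368·0.66220 = 4217 km

4217 km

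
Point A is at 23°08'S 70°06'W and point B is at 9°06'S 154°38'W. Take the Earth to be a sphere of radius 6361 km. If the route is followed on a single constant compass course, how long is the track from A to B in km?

9124 km

Δψ = ln[tan(π/4+φ₂/2)/tan(π/4+φ₁/2)] = +0.2557;  Δφ = +0.2449 rad,  Δλ = -1.4754 rad
q = Δφ/Δψ = 0.9579
d = R·√(Δφ² + q²Δλ²) = 6361·1.43432 = 9124 km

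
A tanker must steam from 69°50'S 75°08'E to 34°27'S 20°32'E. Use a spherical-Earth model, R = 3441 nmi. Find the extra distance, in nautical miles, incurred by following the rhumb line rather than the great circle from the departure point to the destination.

Great circle: cos σ = sin φ₁ sin φ₂ + cos φ₁ cos φ₂ cos Δλ,  σ = 0.8014 rad → d_gc = 2757.7 nmi
Rhumb line: Δψ = +1.0858, q = Δφ/Δψ = 0.5688, d_rh = R√(Δφ²+q²Δλ²) = 2827.4 nmi
Excess = 2827.4 − 2757.7 = 69.7 ≈ 70 nmi

70 nmi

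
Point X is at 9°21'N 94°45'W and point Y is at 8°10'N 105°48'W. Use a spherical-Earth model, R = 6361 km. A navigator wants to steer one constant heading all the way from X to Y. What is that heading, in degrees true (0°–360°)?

Meridional parts: M(φ₁)=+0.1639, M(φ₂)=+0.1430 → ΔM = -0.0209;  Δλ = -0.1929 rad
tan C = Δλ / ΔM = +9.2290 → C = 263.82°

263.8°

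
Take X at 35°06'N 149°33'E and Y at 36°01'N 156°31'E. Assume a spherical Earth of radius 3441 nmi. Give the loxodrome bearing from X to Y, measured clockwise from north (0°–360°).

Meridional parts: M(φ₁)=+0.6550, M(φ₂)=+0.6746 → ΔM = +0.0197;  Δλ = +0.1216 rad
tan C = Δλ / ΔM = +6.1826 → C = 80.81°

80.8°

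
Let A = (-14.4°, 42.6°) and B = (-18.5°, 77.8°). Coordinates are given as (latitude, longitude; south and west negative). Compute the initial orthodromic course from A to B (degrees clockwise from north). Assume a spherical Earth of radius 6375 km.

N = sin Δλ·cos φ₂ = +0.5466;  D = cos φ₁ sin φ₂ − sin φ₁ cos φ₂ cos Δλ = -0.1146
initial course = atan2(N, D) = 101.84°

101.8°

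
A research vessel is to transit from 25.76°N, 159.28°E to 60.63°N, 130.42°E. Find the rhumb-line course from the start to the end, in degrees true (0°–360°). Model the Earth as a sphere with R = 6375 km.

330.0°

Meridional parts: M(φ₁)=+0.4656, M(φ₂)=+1.3392 → ΔM = +0.8736;  Δλ = -0.5037 rad
tan C = Δλ / ΔM = -0.5766 → C = 330.03°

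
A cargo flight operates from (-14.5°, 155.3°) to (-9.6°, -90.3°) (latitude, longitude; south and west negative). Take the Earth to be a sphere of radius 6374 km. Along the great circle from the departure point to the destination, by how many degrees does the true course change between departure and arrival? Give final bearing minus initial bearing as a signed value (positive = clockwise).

Initial bearing θ₁ = atan2(sin Δλ cos φ₂, cos φ₁ sin φ₂ − sin φ₁ cos φ₂ cos Δλ) = 106.35°
Final bearing θ₂ = (initial bearing from the destination back to the start) + 180° = 70.42°
Δθ = θ₂ − θ₁ = -35.9°

-35.9°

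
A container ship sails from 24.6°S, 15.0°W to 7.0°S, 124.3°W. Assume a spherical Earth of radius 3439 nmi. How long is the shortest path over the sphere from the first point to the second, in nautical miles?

cos σ = sin φ₁ sin φ₂ + cos φ₁ cos φ₂ cos Δλ
      = sin(-24.60°)sin(-7.00°) + cos(-24.60°)cos(-7.00°)cos(-109.30°) = -0.2475
σ = 104.332° → d = Rσ = 3439·1.82094 = 6262 nmi

6262 nmi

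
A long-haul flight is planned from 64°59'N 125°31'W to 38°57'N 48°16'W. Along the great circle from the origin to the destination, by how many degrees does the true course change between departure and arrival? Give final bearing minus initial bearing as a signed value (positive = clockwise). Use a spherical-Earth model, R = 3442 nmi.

Initial bearing θ₁ = atan2(sin Δλ cos φ₂, cos φ₁ sin φ₂ − sin φ₁ cos φ₂ cos Δλ) = 81.73°
Final bearing θ₂ = (initial bearing from the destination back to the start) + 180° = 147.45°
Δθ = θ₂ − θ₁ = +65.7°

+65.7°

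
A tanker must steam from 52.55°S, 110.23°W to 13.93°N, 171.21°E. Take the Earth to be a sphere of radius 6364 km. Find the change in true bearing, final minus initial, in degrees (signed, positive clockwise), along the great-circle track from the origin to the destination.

At departure: θ₁ = atan2(sin Δλ cos φ₂, cos φ₁ sin φ₂ − sin φ₁ cos φ₂ cos Δλ) = 287.46°
At arrival: θ₂ = atan2(sin Δλ cos φ₁, −cos φ₂ sin φ₁ + sin φ₂ cos φ₁ cos Δλ) = 323.30°
Δθ = θ₂ − θ₁ = +35.8°

+35.8°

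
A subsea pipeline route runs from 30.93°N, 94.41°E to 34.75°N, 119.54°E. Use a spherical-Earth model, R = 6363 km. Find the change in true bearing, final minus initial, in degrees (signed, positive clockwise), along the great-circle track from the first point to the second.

+13.8°

Initial bearing θ₁ = atan2(sin Δλ cos φ₂, cos φ₁ sin φ₂ − sin φ₁ cos φ₂ cos Δλ) = 73.01°
Final bearing θ₂ = (initial bearing from the destination back to the start) + 180° = 86.80°
Δθ = θ₂ − θ₁ = +13.8°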